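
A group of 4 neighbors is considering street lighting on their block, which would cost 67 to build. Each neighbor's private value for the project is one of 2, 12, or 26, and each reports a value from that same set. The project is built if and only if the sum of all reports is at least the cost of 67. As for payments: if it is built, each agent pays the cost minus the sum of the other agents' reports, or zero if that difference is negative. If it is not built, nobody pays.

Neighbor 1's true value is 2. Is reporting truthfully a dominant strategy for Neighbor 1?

Check each profile of the others' reports and compare truth against every alternative report.
Others report (12, 26, 26): truth gives 0, best alternative gives -1.
Others report (26, 12, 26): truth gives 0, best alternative gives -1.
Others report (26, 26, 12): truth gives 0, best alternative gives -1.
Others report (26, 26, 26): truth gives 2, best alternative gives 2.
Others report (2, 2, 2): truth gives 0, best alternative gives 0.
Others report (2, 2, 12): truth gives 0, best alternative gives 0.
(Remaining 21 profiles checked similarly; truth is weakly best in each.)
In every case the truthful report is at least as good as any alternative, so it is a dominant strategy.

Yes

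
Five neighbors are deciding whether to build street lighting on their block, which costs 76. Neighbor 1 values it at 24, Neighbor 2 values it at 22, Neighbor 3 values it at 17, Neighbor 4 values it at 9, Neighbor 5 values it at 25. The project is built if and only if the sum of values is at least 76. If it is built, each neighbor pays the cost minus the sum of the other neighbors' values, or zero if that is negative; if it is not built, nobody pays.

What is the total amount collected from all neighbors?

Total value 97 ≥ cost 76, so it is built.
Neighbor 1: others sum to 73; max(0, 76 - 73) = 3.
Neighbor 2: others sum to 75; max(0, 76 - 75) = 1.
Neighbor 3: others sum to 80; max(0, 76 - 80) = 0.
Neighbor 4: others sum to 88; max(0, 76 - 88) = 0.
Neighbor 5: others sum to 72; max(0, 76 - 72) = 4.
Total collected = 3 + 1 + 0 + 0 + 4 = 8.

8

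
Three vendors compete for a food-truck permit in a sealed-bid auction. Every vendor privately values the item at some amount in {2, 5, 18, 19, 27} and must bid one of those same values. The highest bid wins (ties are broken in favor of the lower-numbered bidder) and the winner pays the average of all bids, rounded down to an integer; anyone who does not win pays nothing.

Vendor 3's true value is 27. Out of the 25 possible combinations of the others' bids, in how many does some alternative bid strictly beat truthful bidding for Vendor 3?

Others bid (2, 2): truth gives 17; bid 5 gives 24 > 17. Violating.
Others bid (2, 5): truth gives 16; bid 18 gives 19 > 16. Violating.
Others bid (2, 18): truth gives 12; bid 19 gives 14 > 12. Violating.
Others bid (5, 2): truth gives 16; bid 18 gives 19 > 16. Violating.
Others bid (2, 19): truth gives 11; no alternative beats it.
Others bid (2, 27): truth gives 0; no alternative beats it.
(Checking all 25 profiles: 9 have a profitable deviation, 16 do not.)

9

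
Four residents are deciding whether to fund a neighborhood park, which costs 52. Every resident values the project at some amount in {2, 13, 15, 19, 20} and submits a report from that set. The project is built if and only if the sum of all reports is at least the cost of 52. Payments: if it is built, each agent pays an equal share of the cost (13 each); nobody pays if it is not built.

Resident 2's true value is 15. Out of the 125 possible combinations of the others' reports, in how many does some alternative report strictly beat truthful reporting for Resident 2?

Others report (2, 13, 19): truth gives 0; report 19 gives 2 > 0. Violating.
Others report (2, 13, 20): truth gives 0; report 19 gives 2 > 0. Violating.
Others report (2, 15, 15): truth gives 0; report 20 gives 2 > 0. Violating.
Others report (2, 15, 19): truth gives 0; report 19 gives 2 > 0. Violating.
Others report (2, 2, 2): truth gives 0; no alternative beats it.
Others report (2, 2, 13): truth gives 0; no alternative beats it.
(Checking all 125 profiles: 21 have a profitable deviation, 104 do not.)

21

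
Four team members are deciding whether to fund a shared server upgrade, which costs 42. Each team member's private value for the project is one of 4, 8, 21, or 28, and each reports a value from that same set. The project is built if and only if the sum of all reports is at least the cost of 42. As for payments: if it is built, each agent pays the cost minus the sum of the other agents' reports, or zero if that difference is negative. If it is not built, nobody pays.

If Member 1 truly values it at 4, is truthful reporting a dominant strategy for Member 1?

Check each profile of the others' reports and compare truth against every alternative report.
Others report (4, 4, 28): truth gives 0, best alternative gives -2.
Others report (4, 28, 4): truth gives 0, best alternative gives -2.
Others report (28, 4, 4): truth gives 0, best alternative gives -2.
Others report (8, 8, 21): truth gives 0, best alternative gives -1.
Others report (8, 21, 8): truth gives 0, best alternative gives -1.
Others report (21, 8, 8): truth gives 0, best alternative gives -1.
(Remaining 58 profiles checked similarly; truth is weakly best in each.)
In every case the truthful report is at least as good as any alternative, so it is a dominant strategy.

Yes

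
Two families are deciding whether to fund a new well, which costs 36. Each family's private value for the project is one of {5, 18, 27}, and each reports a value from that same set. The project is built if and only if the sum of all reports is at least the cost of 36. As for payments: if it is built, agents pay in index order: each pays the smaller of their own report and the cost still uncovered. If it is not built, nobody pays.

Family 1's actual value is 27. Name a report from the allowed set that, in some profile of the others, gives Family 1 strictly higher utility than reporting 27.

18

Suppose Family 2 reports 18.
Report 27: project built, pays 27, utility 27 - 27 = 0.
Report 18: project built, pays 18, utility 27 - 18 = 9.
So reporting 18 beats truth here (9 > 0).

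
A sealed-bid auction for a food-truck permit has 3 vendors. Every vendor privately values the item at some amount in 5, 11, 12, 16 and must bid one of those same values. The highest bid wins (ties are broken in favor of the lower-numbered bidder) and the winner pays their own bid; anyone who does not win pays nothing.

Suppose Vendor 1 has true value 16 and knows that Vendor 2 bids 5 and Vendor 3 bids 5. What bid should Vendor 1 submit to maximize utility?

Bid 5: wins, pays 5, utility 16 - 5 = 11.
Bid 11: wins, pays 11, utility 16 - 11 = 5.
Bid 12: wins, pays 12, utility 16 - 12 = 4.
Bid 16: wins, pays 16, utility 16 - 16 = 0.
The best choice is 5 with utility 11.

5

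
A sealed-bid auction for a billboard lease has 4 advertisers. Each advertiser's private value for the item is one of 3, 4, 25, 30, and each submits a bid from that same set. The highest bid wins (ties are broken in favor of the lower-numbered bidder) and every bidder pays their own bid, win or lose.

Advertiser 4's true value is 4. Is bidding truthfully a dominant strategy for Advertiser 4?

No

Consider the case where Advertiser 1 bids 3, Advertiser 2 bids 3 and Advertiser 3 bids 4.
Truthful bid 4: loses but pays 4, utility -4.
Bid 3 instead: loses but pays 3, utility -3.
Since -3 > -4, bidding 3 is strictly better here, so truthful bidding is not dominant.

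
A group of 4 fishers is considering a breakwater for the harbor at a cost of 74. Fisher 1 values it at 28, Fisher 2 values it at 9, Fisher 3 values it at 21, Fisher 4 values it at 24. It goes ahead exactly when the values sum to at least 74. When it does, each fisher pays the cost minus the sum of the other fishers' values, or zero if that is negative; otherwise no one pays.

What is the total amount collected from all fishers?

50

Total value 82 ≥ cost 74, so it is built.
Fisher 1: others sum to 54; max(0, 74 - 54) = 20.
Fisher 2: others sum to 73; max(0, 74 - 73) = 1.
Fisher 3: others sum to 61; max(0, 74 - 61) = 13.
Fisher 4: others sum to 58; max(0, 74 - 58) = 16.
Total collected = 20 + 1 + 13 + 16 = 50.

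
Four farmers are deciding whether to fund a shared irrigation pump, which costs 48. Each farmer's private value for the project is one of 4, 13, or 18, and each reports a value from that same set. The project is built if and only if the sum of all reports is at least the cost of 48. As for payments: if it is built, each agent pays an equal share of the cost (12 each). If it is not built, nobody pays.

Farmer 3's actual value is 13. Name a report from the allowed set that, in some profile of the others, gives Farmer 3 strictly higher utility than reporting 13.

18

Suppose Farmer 1 reports 4, Farmer 2 reports 13 and Farmer 4 reports 13.
Report 13: project not built, utility 0.
Report 18: project built, pays 12, utility 13 - 12 = 1.
So reporting 18 beats truth here (1 > 0).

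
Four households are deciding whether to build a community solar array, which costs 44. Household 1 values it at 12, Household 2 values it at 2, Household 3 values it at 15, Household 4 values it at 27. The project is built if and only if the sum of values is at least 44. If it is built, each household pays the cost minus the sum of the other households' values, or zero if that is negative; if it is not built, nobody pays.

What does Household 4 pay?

Total value 56 ≥ cost 44, so the project is built.
The other households' values sum to 29.
Cost minus that sum is 44 - 29 = 15.

15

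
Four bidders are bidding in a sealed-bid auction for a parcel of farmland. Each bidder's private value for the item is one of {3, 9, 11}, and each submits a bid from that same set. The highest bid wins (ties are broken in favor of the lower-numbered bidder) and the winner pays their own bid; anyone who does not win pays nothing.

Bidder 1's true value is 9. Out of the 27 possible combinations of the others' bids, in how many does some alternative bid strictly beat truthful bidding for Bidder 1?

Others bid (3, 3, 3): truth gives 0; bid 3 gives 6 > 0. Violating.
Others bid (3, 3, 9): truth gives 0; no alternative beats it.
Others bid (3, 3, 11): truth gives 0; no alternative beats it.
(Checking all 27 profiles: 1 has a profitable deviation, 26 do not.)

1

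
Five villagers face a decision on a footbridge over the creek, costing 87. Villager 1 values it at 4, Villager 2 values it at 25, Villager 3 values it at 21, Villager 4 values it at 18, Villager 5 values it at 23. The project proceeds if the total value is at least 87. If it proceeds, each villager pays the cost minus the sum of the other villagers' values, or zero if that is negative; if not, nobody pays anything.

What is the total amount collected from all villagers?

Total value 91 ≥ cost 87, so it is built.
Villager 1: others sum to 87; max(0, 87 - 87) = 0.
Villager 2: others sum to 66; max(0, 87 - 66) = 21.
Villager 3: others sum to 70; max(0, 87 - 70) = 17.
Villager 4: others sum to 73; max(0, 87 - 73) = 14.
Villager 5: others sum to 68; max(0, 87 - 68) = 19.
Total collected = 0 + 21 + 17 + 14 + 19 = 71.

71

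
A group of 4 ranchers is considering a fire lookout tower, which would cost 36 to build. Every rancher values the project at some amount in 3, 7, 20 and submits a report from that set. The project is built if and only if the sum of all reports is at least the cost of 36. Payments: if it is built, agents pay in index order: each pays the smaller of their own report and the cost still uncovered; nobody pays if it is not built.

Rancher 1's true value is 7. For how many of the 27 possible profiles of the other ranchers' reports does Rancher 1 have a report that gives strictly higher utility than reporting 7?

Others report (3, 20, 20): truth gives 0; report 3 gives 4 > 0. Violating.
Others report (7, 7, 20): truth gives 0; report 3 gives 4 > 0. Violating.
Others report (7, 20, 7): truth gives 0; report 3 gives 4 > 0. Violating.
Others report (7, 20, 20): truth gives 0; report 3 gives 4 > 0. Violating.
Others report (3, 3, 3): truth gives 0; no alternative beats it.
Others report (3, 3, 7): truth gives 0; no alternative beats it.
(Checking all 27 profiles: 10 have a profitable deviation, 17 do not.)

10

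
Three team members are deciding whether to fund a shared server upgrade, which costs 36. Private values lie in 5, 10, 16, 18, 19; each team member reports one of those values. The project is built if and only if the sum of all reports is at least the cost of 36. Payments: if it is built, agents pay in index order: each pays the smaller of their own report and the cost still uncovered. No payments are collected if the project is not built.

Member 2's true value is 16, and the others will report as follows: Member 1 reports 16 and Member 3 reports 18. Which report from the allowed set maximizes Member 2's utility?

5

Report 5: project built, pays 5, utility 16 - 5 = 11.
Report 10: project built, pays 10, utility 16 - 10 = 6.
Report 16: project built, pays 16, utility 16 - 16 = 0.
Report 18: project built, pays 18, utility 16 - 18 = -2.
Report 19: project built, pays 19, utility 16 - 19 = -3.
The best choice is 5 with utility 11.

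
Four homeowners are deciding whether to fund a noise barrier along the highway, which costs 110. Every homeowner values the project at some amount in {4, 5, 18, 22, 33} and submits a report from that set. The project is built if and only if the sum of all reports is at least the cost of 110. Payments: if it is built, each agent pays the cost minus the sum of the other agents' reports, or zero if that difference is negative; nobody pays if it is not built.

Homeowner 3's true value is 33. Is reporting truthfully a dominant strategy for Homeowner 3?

Yes

Check each profile of the others' reports and compare truth against every alternative report.
Others report (18, 33, 33): truth gives 7, best alternative gives 0.
Others report (33, 18, 33): truth gives 7, best alternative gives 0.
Others report (33, 33, 18): truth gives 7, best alternative gives 0.
Others report (33, 33, 33): truth gives 22, best alternative gives 22.
Others report (22, 33, 33): truth gives 11, best alternative gives 11.
Others report (33, 22, 33): truth gives 11, best alternative gives 11.
(Remaining 119 profiles checked similarly; truth is weakly best in each.)
In every case the truthful report is at least as good as any alternative, so it is a dominant strategy.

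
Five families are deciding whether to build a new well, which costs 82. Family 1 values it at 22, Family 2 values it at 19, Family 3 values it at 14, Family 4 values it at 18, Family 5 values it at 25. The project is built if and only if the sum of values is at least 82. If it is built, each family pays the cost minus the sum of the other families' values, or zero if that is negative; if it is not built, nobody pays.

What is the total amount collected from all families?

Total value 98 ≥ cost 82, so it is built.
Family 1: others sum to 76; max(0, 82 - 76) = 6.
Family 2: others sum to 79; max(0, 82 - 79) = 3.
Family 3: others sum to 84; max(0, 82 - 84) = 0.
Family 4: others sum to 80; max(0, 82 - 80) = 2.
Family 5: others sum to 73; max(0, 82 - 73) = 9.
Total collected = 6 + 3 + 0 + 2 + 9 = 20.

20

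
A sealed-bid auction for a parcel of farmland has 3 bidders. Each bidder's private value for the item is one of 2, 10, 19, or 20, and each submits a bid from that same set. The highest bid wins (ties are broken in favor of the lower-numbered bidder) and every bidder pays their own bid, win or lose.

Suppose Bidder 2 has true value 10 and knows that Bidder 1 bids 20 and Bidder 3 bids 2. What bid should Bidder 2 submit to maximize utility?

Bid 2: loses but pays 2, utility -2.
Bid 10: loses but pays 10, utility -10.
Bid 19: loses but pays 19, utility -19.
Bid 20: loses but pays 20, utility -20.
The best choice is 2 with utility -2.

2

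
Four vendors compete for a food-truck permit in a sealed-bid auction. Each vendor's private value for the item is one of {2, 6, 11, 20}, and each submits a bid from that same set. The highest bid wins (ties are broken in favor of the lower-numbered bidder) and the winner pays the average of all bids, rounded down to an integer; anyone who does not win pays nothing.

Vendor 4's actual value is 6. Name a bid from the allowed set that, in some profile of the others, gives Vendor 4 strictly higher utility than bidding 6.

Suppose Vendor 1 bids 2, Vendor 2 bids 2 and Vendor 3 bids 6.
Bid 6: loses, pays 0, utility 0.
Bid 11: wins, pays 5, utility 6 - 5 = 1.
So bidding 11 beats truth here (1 > 0).

11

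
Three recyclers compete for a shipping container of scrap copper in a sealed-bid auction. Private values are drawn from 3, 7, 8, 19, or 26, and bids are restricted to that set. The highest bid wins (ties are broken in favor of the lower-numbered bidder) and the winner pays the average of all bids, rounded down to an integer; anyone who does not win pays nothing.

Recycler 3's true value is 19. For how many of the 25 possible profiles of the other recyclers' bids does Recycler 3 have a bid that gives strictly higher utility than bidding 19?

Others bid (3, 3): truth gives 11; bid 7 gives 15 > 11. Violating.
Others bid (3, 7): truth gives 10; bid 8 gives 13 > 10. Violating.
Others bid (3, 19): truth gives 0; bid 26 gives 3 > 0. Violating.
Others bid (7, 3): truth gives 10; bid 8 gives 13 > 10. Violating.
Others bid (3, 8): truth gives 9; no alternative beats it.
Others bid (3, 26): truth gives 0; no alternative beats it.
(Checking all 25 profiles: 10 have a profitable deviation, 15 do not.)

10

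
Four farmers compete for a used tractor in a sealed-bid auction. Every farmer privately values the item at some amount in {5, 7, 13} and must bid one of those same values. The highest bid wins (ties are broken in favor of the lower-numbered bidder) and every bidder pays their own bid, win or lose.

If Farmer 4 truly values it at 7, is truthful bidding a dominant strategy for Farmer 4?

No

Consider the case where Farmer 1 bids 5, Farmer 2 bids 5 and Farmer 3 bids 7.
Truthful bid 7: loses but pays 7, utility -7.
Bid 5 instead: loses but pays 5, utility -5.
Since -5 > -7, bidding 5 is strictly better here, so truthful bidding is not dominant.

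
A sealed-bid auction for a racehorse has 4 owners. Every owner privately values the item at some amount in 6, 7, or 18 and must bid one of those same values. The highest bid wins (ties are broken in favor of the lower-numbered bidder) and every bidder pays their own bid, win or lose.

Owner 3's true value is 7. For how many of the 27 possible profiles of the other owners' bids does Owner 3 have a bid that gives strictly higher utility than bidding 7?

25

Others bid (6, 6, 18): truth gives -7; bid 6 gives -6 > -7. Violating.
Others bid (6, 7, 6): truth gives -7; bid 6 gives -6 > -7. Violating.
Others bid (6, 7, 7): truth gives -7; bid 6 gives -6 > -7. Violating.
Others bid (6, 7, 18): truth gives -7; bid 6 gives -6 > -7. Violating.
Others bid (6, 6, 6): truth gives 0; no alternative beats it.
Others bid (6, 6, 7): truth gives 0; no alternative beats it.
(Checking all 27 profiles: 25 have a profitable deviation, 2 do not.)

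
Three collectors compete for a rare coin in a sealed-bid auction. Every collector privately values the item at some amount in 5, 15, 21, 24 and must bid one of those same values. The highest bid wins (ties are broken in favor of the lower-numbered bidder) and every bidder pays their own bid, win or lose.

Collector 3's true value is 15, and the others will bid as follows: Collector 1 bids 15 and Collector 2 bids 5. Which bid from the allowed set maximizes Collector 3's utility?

Bid 5: loses but pays 5, utility -5.
Bid 15: loses but pays 15, utility -15.
Bid 21: wins, pays 21, utility 15 - 21 = -6.
Bid 24: wins, pays 24, utility 15 - 24 = -9.
The best choice is 5 with utility -5.

5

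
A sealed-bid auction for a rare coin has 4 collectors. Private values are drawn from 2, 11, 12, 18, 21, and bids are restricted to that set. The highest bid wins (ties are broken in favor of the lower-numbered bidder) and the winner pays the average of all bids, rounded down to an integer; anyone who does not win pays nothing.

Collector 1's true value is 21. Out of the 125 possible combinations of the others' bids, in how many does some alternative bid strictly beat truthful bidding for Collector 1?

54

Others bid (2, 2, 2): truth gives 15; bid 2 gives 19 > 15. Violating.
Others bid (2, 2, 11): truth gives 12; bid 11 gives 15 > 12. Violating.
Others bid (2, 2, 12): truth gives 12; bid 12 gives 14 > 12. Violating.
Others bid (2, 11, 2): truth gives 12; bid 11 gives 15 > 12. Violating.
Others bid (2, 2, 18): truth gives 11; no alternative beats it.
Others bid (2, 2, 21): truth gives 10; no alternative beats it.
(Checking all 125 profiles: 54 have a profitable deviation, 71 do not.)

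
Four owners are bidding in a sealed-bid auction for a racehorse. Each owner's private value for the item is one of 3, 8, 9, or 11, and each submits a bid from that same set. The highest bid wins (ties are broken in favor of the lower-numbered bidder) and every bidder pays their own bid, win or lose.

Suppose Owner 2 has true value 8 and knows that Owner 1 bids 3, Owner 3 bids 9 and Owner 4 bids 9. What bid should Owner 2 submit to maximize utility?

Bid 3: loses but pays 3, utility -3.
Bid 8: loses but pays 8, utility -8.
Bid 9: wins, pays 9, utility 8 - 9 = -1.
Bid 11: wins, pays 11, utility 8 - 11 = -3.
The best choice is 9 with utility -1.

9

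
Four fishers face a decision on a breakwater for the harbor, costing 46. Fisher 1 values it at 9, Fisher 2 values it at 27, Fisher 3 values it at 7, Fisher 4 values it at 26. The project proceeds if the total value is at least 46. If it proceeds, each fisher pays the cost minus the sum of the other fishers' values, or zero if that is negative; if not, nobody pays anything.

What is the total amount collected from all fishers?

7

Total value 69 ≥ cost 46, so it is built.
Fisher 1: others sum to 60; max(0, 46 - 60) = 0.
Fisher 2: others sum to 42; max(0, 46 - 42) = 4.
Fisher 3: others sum to 62; max(0, 46 - 62) = 0.
Fisher 4: others sum to 43; max(0, 46 - 43) = 3.
Total collected = 0 + 4 + 0 + 3 = 7.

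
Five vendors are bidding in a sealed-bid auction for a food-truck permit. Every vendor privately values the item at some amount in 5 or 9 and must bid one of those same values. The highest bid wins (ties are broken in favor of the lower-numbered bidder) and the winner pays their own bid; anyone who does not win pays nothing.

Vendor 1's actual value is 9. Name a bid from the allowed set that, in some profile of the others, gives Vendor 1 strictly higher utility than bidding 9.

Suppose Vendor 2 bids 5, Vendor 3 bids 5, Vendor 4 bids 5 and Vendor 5 bids 5.
Bid 9: wins, pays 9, utility 9 - 9 = 0.
Bid 5: wins, pays 5, utility 9 - 5 = 4.
So bidding 5 beats truth here (4 > 0).

5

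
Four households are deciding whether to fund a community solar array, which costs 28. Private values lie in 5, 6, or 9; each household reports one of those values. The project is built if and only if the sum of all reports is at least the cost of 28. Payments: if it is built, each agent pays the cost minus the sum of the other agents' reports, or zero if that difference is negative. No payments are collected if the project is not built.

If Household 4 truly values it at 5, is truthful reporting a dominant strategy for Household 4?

Yes

Check each profile of the others' reports and compare truth against every alternative report.
Others report (9, 9, 9): truth gives 4, best alternative gives 4.
Others report (6, 9, 9): truth gives 1, best alternative gives 1.
Others report (9, 6, 9): truth gives 1, best alternative gives 1.
Others report (9, 9, 6): truth gives 1, best alternative gives 1.
Others report (5, 5, 5): truth gives 0, best alternative gives 0.
Others report (5, 5, 6): truth gives 0, best alternative gives 0.
(Remaining 21 profiles checked similarly; truth is weakly best in each.)
In every case the truthful report is at least as good as any alternative, so it is a dominant strategy.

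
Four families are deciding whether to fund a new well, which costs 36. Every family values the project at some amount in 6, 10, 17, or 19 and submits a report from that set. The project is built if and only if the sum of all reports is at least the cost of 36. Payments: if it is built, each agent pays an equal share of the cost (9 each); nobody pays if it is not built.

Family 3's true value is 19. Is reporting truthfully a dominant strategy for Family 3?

Check each profile of the others' reports and compare truth against every alternative report.
Others report (6, 6, 6): truth gives 10, best alternative gives 0.
Others report (6, 6, 10): truth gives 10, best alternative gives 10.
Others report (6, 6, 17): truth gives 10, best alternative gives 10.
Others report (6, 6, 19): truth gives 10, best alternative gives 10.
Others report (6, 10, 6): truth gives 10, best alternative gives 10.
Others report (6, 10, 10): truth gives 10, best alternative gives 10.
(Remaining 58 profiles checked similarly; truth is weakly best in each.)
In every case the truthful report is at least as good as any alternative, so it is a dominant strategy.

Yes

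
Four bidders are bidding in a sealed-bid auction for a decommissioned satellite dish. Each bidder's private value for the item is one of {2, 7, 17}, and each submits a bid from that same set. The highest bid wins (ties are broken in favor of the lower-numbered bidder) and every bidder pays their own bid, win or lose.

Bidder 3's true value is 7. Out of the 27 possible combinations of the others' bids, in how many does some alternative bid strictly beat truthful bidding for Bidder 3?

Others bid (2, 2, 17): truth gives -7; bid 2 gives -2 > -7. Violating.
Others bid (2, 7, 2): truth gives -7; bid 2 gives -2 > -7. Violating.
Others bid (2, 7, 7): truth gives -7; bid 2 gives -2 > -7. Violating.
Others bid (2, 7, 17): truth gives -7; bid 2 gives -2 > -7. Violating.
Others bid (2, 2, 2): truth gives 0; no alternative beats it.
Others bid (2, 2, 7): truth gives 0; no alternative beats it.
(Checking all 27 profiles: 25 have a profitable deviation, 2 do not.)

25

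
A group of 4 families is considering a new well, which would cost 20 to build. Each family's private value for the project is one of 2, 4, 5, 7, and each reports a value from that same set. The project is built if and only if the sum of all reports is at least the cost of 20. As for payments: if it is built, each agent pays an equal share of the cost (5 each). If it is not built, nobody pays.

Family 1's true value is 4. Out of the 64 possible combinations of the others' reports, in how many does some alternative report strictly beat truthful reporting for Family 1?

Others report (2, 7, 7): truth gives -1; report 2 gives 0 > -1. Violating.
Others report (4, 5, 7): truth gives -1; report 2 gives 0 > -1. Violating.
Others report (4, 7, 5): truth gives -1; report 2 gives 0 > -1. Violating.
Others report (5, 4, 7): truth gives -1; report 2 gives 0 > -1. Violating.
Others report (2, 2, 2): truth gives 0; no alternative beats it.
Others report (2, 2, 4): truth gives 0; no alternative beats it.
(Checking all 64 profiles: 12 have a profitable deviation, 52 do not.)

12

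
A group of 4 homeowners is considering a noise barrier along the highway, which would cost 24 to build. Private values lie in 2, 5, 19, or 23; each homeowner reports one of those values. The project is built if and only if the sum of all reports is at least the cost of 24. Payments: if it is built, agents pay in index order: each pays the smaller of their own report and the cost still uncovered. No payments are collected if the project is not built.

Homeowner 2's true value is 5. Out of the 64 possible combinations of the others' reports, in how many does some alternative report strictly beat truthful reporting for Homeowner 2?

40

Others report (2, 2, 19): truth gives 0; report 2 gives 3 > 0. Violating.
Others report (2, 2, 23): truth gives 0; report 2 gives 3 > 0. Violating.
Others report (2, 5, 19): truth gives 0; report 2 gives 3 > 0. Violating.
Others report (2, 5, 23): truth gives 0; report 2 gives 3 > 0. Violating.
Others report (2, 2, 2): truth gives 0; no alternative beats it.
Others report (2, 2, 5): truth gives 0; no alternative beats it.
(Checking all 64 profiles: 40 have a profitable deviation, 24 do not.)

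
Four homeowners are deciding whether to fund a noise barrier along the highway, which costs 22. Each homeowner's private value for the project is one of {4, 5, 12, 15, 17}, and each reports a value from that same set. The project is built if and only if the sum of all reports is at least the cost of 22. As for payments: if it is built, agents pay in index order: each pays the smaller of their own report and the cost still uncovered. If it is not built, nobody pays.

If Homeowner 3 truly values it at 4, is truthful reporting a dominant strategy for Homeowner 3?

Yes

Check each profile of the others' reports and compare truth against every alternative report.
Others report (4, 4, 12): truth gives 0, best alternative gives -1.
Others report (4, 4, 15): truth gives 0, best alternative gives -1.
Others report (4, 4, 17): truth gives 0, best alternative gives -1.
Others report (4, 5, 12): truth gives 0, best alternative gives -1.
Others report (4, 5, 15): truth gives 0, best alternative gives -1.
Others report (4, 5, 17): truth gives 0, best alternative gives -1.
(Remaining 119 profiles checked similarly; truth is weakly best in each.)
In every case the truthful report is at least as good as any alternative, so it is a dominant strategy.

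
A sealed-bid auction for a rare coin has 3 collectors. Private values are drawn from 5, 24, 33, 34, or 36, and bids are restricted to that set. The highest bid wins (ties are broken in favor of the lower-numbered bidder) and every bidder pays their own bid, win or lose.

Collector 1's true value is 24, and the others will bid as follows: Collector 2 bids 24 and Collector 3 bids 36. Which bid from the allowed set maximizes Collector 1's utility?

Bid 5: loses but pays 5, utility -5.
Bid 24: loses but pays 24, utility -24.
Bid 33: loses but pays 33, utility -33.
Bid 34: loses but pays 34, utility -34.
Bid 36: wins, pays 36, utility 24 - 36 = -12.
The best choice is 5 with utility -5.

5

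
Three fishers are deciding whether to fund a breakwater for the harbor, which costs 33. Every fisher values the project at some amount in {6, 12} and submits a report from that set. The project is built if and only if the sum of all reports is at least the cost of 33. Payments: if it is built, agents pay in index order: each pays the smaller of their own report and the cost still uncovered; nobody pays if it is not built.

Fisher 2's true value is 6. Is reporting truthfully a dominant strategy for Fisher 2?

Check each profile of the others' reports and compare truth against every alternative report.
Others report (12, 12): truth gives 0, best alternative gives -6.
Others report (6, 6): truth gives 0, best alternative gives 0.
Others report (6, 12): truth gives 0, best alternative gives 0.
Others report (12, 6): truth gives 0, best alternative gives 0.
In every case the truthful report is at least as good as any alternative, so it is a dominant strategy.

Yes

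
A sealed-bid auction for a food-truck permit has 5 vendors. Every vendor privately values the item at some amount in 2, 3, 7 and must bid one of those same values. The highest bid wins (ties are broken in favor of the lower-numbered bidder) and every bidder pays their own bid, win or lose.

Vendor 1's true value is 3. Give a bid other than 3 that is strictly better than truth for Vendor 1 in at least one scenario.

Suppose Vendor 2 bids 2, Vendor 3 bids 2, Vendor 4 bids 2 and Vendor 5 bids 2.
Bid 3: wins, pays 3, utility 3 - 3 = 0.
Bid 2: wins, pays 2, utility 3 - 2 = 1.
So bidding 2 beats truth here (1 > 0).

2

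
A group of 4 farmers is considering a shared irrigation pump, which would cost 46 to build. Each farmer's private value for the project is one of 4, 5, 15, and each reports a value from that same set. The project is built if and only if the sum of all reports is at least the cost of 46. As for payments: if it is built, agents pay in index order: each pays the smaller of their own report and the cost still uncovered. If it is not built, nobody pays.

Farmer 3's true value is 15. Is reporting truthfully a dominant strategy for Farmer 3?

Consider the case where Farmer 1 reports 15, Farmer 2 reports 15 and Farmer 4 reports 15.
Truthful report 15: project built, pays 15, utility 15 - 15 = 0.
Report 4 instead: project built, pays 4, utility 15 - 4 = 11.
Since 11 > 0, reporting 4 is strictly better here, so truthful reporting is not dominant.

No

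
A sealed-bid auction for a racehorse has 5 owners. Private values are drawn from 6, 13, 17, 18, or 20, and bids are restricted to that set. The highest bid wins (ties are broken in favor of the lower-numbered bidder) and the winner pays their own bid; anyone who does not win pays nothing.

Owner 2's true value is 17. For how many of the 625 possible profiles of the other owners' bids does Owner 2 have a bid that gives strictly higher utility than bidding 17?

Others bid (6, 6, 6, 6): truth gives 0; bid 13 gives 4 > 0. Violating.
Others bid (6, 6, 6, 13): truth gives 0; bid 13 gives 4 > 0. Violating.
Others bid (6, 6, 13, 6): truth gives 0; bid 13 gives 4 > 0. Violating.
Others bid (6, 6, 13, 13): truth gives 0; bid 13 gives 4 > 0. Violating.
Others bid (6, 6, 6, 17): truth gives 0; no alternative beats it.
Others bid (6, 6, 6, 18): truth gives 0; no alternative beats it.
(Checking all 625 profiles: 8 have a profitable deviation, 617 do not.)

8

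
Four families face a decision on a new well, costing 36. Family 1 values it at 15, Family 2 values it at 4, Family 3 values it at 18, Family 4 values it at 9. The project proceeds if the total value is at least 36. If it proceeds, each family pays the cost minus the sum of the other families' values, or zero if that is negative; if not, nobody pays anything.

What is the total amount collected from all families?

13

Total value 46 ≥ cost 36, so it is built.
Family 1: others sum to 31; max(0, 36 - 31) = 5.
Family 2: others sum to 42; max(0, 36 - 42) = 0.
Family 3: others sum to 28; max(0, 36 - 28) = 8.
Family 4: others sum to 37; max(0, 36 - 37) = 0.
Total collected = 5 + 0 + 8 + 0 = 13.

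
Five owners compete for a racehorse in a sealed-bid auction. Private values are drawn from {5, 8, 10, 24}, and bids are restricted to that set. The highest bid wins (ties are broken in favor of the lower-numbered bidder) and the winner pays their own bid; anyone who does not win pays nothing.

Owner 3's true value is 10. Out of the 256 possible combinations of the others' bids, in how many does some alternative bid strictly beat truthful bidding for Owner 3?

Others bid (5, 5, 5, 5): truth gives 0; bid 8 gives 2 > 0. Violating.
Others bid (5, 5, 5, 8): truth gives 0; bid 8 gives 2 > 0. Violating.
Others bid (5, 5, 8, 5): truth gives 0; bid 8 gives 2 > 0. Violating.
Others bid (5, 5, 8, 8): truth gives 0; bid 8 gives 2 > 0. Violating.
Others bid (5, 5, 5, 10): truth gives 0; no alternative beats it.
Others bid (5, 5, 5, 24): truth gives 0; no alternative beats it.
(Checking all 256 profiles: 4 have a profitable deviation, 252 do not.)

4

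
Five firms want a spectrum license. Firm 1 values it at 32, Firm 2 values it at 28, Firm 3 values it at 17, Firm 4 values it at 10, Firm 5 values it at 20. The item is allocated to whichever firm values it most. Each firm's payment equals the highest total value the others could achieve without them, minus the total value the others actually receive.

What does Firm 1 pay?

Firm 1 has the highest value and receives the item.
Without Firm 1, the item would go to the next-highest value, 28, so the others could achieve 28.
With Firm 1 present and winning, the others receive nothing, so their total is 0.
Payment = 28 - 0 = 28.

28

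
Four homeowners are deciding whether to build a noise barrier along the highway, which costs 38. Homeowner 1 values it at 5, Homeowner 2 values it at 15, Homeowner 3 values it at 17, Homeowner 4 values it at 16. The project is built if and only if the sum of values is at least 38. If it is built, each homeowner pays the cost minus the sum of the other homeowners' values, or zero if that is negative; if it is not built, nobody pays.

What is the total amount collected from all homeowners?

3

Total value 53 ≥ cost 38, so it is built.
Homeowner 1: others sum to 48; max(0, 38 - 48) = 0.
Homeowner 2: others sum to 38; max(0, 38 - 38) = 0.
Homeowner 3: others sum to 36; max(0, 38 - 36) = 2.
Homeowner 4: others sum to 37; max(0, 38 - 37) = 1.
Total collected = 0 + 0 + 2 + 1 = 3.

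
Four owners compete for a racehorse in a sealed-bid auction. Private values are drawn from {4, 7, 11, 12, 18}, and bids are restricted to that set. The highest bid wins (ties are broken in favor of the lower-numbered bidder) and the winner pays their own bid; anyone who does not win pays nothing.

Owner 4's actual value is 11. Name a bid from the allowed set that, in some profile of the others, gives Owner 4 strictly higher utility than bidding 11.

Suppose Owner 1 bids 4, Owner 2 bids 4 and Owner 3 bids 4.
Bid 11: wins, pays 11, utility 11 - 11 = 0.
Bid 7: wins, pays 7, utility 11 - 7 = 4.
So bidding 7 beats truth here (4 > 0).

7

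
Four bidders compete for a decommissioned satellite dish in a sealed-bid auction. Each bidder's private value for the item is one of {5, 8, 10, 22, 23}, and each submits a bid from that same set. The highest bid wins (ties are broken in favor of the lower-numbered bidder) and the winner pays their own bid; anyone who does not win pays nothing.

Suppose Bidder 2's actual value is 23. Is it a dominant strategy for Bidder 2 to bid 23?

No

Consider the case where Bidder 1 bids 5, Bidder 3 bids 5 and Bidder 4 bids 5.
Truthful bid 23: wins, pays 23, utility 23 - 23 = 0.
Bid 8 instead: wins, pays 8, utility 23 - 8 = 15.
Since 15 > 0, bidding 8 is strictly better here, so truthful bidding is not dominant.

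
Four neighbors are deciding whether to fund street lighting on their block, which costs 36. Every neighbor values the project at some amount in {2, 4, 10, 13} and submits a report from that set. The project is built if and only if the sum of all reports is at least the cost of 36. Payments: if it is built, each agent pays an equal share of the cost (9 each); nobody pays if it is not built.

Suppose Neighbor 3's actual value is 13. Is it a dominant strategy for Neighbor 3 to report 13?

Check each profile of the others' reports and compare truth against every alternative report.
Others report (2, 10, 13): truth gives 4, best alternative gives 0.
Others report (2, 13, 10): truth gives 4, best alternative gives 0.
Others report (4, 10, 10): truth gives 4, best alternative gives 0.
Others report (10, 2, 13): truth gives 4, best alternative gives 0.
Others report (10, 4, 10): truth gives 4, best alternative gives 0.
Others report (10, 10, 4): truth gives 4, best alternative gives 0.
(Remaining 58 profiles checked similarly; truth is weakly best in each.)
In every case the truthful report is at least as good as any alternative, so it is a dominant strategy.

Yes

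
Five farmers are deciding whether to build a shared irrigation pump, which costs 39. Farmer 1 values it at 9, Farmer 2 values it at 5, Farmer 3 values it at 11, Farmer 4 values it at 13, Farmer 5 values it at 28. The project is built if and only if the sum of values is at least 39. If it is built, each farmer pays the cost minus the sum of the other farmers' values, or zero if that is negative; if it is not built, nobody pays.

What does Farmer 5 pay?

1

Total value 66 ≥ cost 39, so the project is built.
The other farmers' values sum to 38.
Cost minus that sum is 39 - 38 = 1.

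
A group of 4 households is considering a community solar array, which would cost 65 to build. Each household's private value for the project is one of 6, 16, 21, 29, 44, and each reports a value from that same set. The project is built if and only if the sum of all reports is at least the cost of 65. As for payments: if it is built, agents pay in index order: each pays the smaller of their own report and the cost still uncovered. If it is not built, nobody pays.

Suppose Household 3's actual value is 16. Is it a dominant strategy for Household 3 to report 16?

No

Consider the case where Household 1 reports 6, Household 2 reports 16 and Household 4 reports 44.
Truthful report 16: project built, pays 16, utility 16 - 16 = 0.
Report 6 instead: project built, pays 6, utility 16 - 6 = 10.
Since 10 > 0, reporting 6 is strictly better here, so truthful reporting is not dominant.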